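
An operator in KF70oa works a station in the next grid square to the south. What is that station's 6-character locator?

KE79ox

Latitude subsquare a = 0; −1 → -1, wraps to 23 = x, carry into square.
Latitude square 0; −1 → -1, wraps to 9, carry into field.
Latitude field F = 5; −1 → 4 = E.
The longitude characters are unchanged.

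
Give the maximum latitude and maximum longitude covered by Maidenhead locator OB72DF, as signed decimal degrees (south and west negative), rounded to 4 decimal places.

-77.7500, 114.3333

Field O=14, B=1: +14·20° lon, +1·10° lat → SW at lon 100°, lat -80°.
Square 7, 2: +7·2° lon, +2·1° lat → SW at lon 114°, lat -78°.
Subsquare d=3, f=5: +3·0.0833333° lon, +5·0.0416667° lat → SW at lon 114.25°, lat -77.7917°.
Cell spans 0.0833333° lon × 0.0416667° lat. NE corner is SW corner plus one full cell.
latitude -77.7500, longitude 114.3333.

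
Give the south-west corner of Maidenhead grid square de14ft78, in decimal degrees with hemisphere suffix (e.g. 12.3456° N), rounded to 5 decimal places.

45.17500° S, 117.52500° W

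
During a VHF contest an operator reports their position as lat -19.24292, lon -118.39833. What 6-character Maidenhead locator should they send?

DH00ts

Add 180° to longitude and 90° to latitude: 61.6017, 70.7571.
Field: lon ⌊61.6017/20⌋ = 3 → D; lat ⌊70.7571/10⌋ = 7 → H.
Square: lon ⌊1.6017/2⌋ = 0; lat ⌊0.7571/1⌋ = 0.
Subsquare: lon ⌊1.6017/0.0833333⌋ = 19 → t; lat ⌊0.7571/0.0416667⌋ = 18 → s.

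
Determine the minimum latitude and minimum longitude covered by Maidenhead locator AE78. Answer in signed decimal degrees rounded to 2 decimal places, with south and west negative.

Field A=0, E=4: +0·20° lon, +4·10° lat → SW at lon -180°, lat -50°.
Square 7, 8: +7·2° lon, +8·1° lat → SW at lon -166°, lat -42°.
latitude -42.00, longitude -166.00.

-42.00, -166.00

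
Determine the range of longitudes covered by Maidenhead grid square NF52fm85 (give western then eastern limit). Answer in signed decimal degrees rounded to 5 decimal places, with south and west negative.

Field N=13, F=5: +13·20° lon, +5·10° lat → SW at lon 80°, lat -40°.
Square 5, 2: +5·2° lon, +2·1° lat → SW at lon 90°, lat -38°.
Subsquare f=5, m=12: +5·0.0833333° lon, +12·0.0416667° lat → SW at lon 90.4167°, lat -37.5°.
Extended square 8, 5: +8·0.00833333° lon, +5·0.00416667° lat → SW at lon 90.4833°, lat -37.4792°.
Cell spans 0.00833333° lon × 0.00416667° lat.
west 90.48333, east 90.49167.

90.48333, 90.49167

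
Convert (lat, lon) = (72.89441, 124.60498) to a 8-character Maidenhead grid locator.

PQ22hv24

Add 180° to longitude and 90° to latitude: 304.60498, 162.89441.
Field: lon ⌊304.60498/20⌋ = 15 → P; lat ⌊162.89441/10⌋ = 16 → Q.
Square: lon ⌊4.60498/2⌋ = 2; lat ⌊2.89441/1⌋ = 2.
Subsquare: lon ⌊0.60498/0.0833333⌋ = 7 → h; lat ⌊0.89441/0.0416667⌋ = 21 → v.
Extended square: lon ⌊0.02165/0.00833333⌋ = 2; lat ⌊0.01941/0.00416667⌋ = 4.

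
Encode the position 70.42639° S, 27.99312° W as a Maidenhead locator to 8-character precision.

HB69an07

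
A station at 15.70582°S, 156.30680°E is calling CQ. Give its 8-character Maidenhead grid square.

QH84dh60

Add 180° to longitude and 90° to latitude: 336.30680, 74.29418.
Field: 336.30680/20 → 16 → Q, 74.29418/10 → 7 → H; chars QH.
Square: 16.30680/2 → 8, 4.29418/1 → 4; chars 84.
Subsquare: 0.30680/0.0833333 → 3 → d, 0.29418/0.0416667 → 7 → h; chars dh.
Extended square: 0.05680/0.00833333 → 6, 0.00251/0.00416667 → 0; chars 60.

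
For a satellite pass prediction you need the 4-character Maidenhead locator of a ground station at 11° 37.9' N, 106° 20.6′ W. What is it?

DK61

Add 180° to longitude and 90° to latitude: 73.66, 101.63.
Field: 73.66/20 → 3 → D, 101.63/10 → 10 → K; chars DK.
Square: 13.66/2 → 6, 1.63/1 → 1; chars 61.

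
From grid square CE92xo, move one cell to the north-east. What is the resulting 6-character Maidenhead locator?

Longitude subsquare x = 23; +1 → 24, wraps to 0 = a, carry into square.
Longitude square 9; +1 → 10, wraps to 0, carry into field.
Longitude field C = 2; +1 → 3 = D.
Latitude subsquare o = 14; +1 → 15 = p.

DE02ap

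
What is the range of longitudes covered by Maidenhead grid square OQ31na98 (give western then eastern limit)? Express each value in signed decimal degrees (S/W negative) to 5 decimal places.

107.15833, 107.16667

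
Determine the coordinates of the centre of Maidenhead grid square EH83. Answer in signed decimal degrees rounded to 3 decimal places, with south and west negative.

-16.500, -83.000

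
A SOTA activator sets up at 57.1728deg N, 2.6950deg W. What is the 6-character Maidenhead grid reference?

Offset from 180°W / 90°S: lon 177.3050°, lat 147.1728°.
Field: lon ⌊177.3050/20⌋ = 8 → I; lat ⌊147.1728/10⌋ = 14 → O.
Square: lon ⌊17.3050/2⌋ = 8; lat ⌊7.1728/1⌋ = 7.
Subsquare: lon ⌊1.3050/0.0833333⌋ = 15 → p; lat ⌊0.1728/0.0416667⌋ = 4 → e.

IO87pe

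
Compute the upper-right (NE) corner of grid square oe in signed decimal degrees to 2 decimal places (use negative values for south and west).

-40.00, 120.00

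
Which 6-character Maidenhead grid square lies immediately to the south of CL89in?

CL89im

Latitude subsquare n = 13; −1 → 12 = m.
The longitude characters are unchanged.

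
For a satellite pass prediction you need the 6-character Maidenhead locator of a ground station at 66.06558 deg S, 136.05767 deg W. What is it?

Add 180° to longitude and 90° to latitude: 43.9423, 23.9344.
Field: lon ⌊43.9423/20⌋ = 2 → C; lat ⌊23.9344/10⌋ = 2 → C.
Square: lon ⌊3.9423/2⌋ = 1; lat ⌊3.9344/1⌋ = 3.
Subsquare: lon ⌊1.9423/0.0833333⌋ = 23 → x; lat ⌊0.9344/0.0416667⌋ = 22 → w.

CC13xw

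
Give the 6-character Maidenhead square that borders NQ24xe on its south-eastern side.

Longitude subsquare x = 23; +1 → 24, wraps to 0 = a, carry into square.
Longitude square 2; +1 → 3.
Latitude subsquare e = 4; −1 → 3 = d.

NQ34ad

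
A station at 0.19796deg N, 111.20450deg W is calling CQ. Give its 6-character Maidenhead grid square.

Offset from 180°W / 90°S: lon 68.7955°, lat 90.1980°.
Field (20°×10°, letters A–R): 68.7955/20 → 3 → D, 90.1980/10 → 9 → J; chars DJ.
Square (2°×1°, digits 0–9): 8.7955/2 → 4, 0.1980/1 → 0; chars 40.
Subsquare (5′×2.5′, letters a–x): 0.7955/0.0833333 → 9 → j, 0.1980/0.0416667 → 4 → e; chars je.

DJ40je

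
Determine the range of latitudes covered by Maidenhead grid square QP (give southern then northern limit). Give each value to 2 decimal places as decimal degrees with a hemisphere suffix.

Field Q=16, P=15: +16·20° lon, +15·10° lat → SW at lon 140°, lat 60°.
Cell spans 20° lon × 10° lat.
south 60.00° N, north 70.00° N.

60.00° N, 70.00° N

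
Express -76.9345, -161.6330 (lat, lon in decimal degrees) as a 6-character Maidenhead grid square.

Add 180° to longitude and 90° to latitude: 18.3670, 13.0655.
Field: 18.3670/20 → 0 → A, 13.0655/10 → 1 → B; chars AB.
Square: 18.3670/2 → 9, 3.0655/1 → 3; chars 93.
Subsquare: 0.3670/0.0833333 → 4 → e, 0.0655/0.0416667 → 1 → b; chars eb.

AB93eb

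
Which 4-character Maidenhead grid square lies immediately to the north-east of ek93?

FK04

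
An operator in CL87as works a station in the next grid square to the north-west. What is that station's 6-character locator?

Longitude subsquare a = 0; −1 → -1, wraps to 23 = x, carry into square.
Longitude square 8; −1 → 7.
Latitude subsquare s = 18; +1 → 19 = t.

CL77xt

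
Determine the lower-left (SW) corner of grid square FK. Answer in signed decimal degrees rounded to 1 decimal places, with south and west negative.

10.0, -80.0

Field F=5, K=10: +5·20° lon, +10·10° lat → SW at lon -80°, lat 10°.
latitude 10.0, longitude -80.0.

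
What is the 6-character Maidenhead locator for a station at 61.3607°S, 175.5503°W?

Shift to the Maidenhead origin (180°W, 90°S): lon 4.4497, lat 28.6393.
Field: 4.4497/20 → 0 → A, 28.6393/10 → 2 → C; chars AC.
Square: 4.4497/2 → 2, 8.6393/1 → 8; chars 28.
Subsquare: 0.4497/0.0833333 → 5 → f, 0.6393/0.0416667 → 15 → p; chars fp.

AC28fp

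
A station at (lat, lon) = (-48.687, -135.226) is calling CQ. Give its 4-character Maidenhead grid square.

Offset from 180°W / 90°S: lon 44.77°, lat 41.31°.
Field: 44.77/20 → 2 → C, 41.31/10 → 4 → E; chars CE.
Square: 4.77/2 → 2, 1.31/1 → 1; chars 21.

CE21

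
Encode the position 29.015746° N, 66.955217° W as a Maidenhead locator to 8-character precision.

FL69ma53

Shift to the Maidenhead origin (180°W, 90°S): lon 113.04478, lat 119.01575.
Field: lon ⌊113.04478/20⌋ = 5 → F; lat ⌊119.01575/10⌋ = 11 → L.
Square: lon ⌊13.04478/2⌋ = 6; lat ⌊9.01575/1⌋ = 9.
Subsquare: lon ⌊1.04478/0.0833333⌋ = 12 → m; lat ⌊0.01575/0.0416667⌋ = 0 → a.
Extended square: lon ⌊0.04478/0.00833333⌋ = 5; lat ⌊0.01575/0.00416667⌋ = 3.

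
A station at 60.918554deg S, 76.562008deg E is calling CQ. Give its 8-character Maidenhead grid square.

MC89gb79

Shift to the Maidenhead origin (180°W, 90°S): lon 256.56201, lat 29.08145.
Field: lon ⌊256.56201/20⌋ = 12 → M; lat ⌊29.08145/10⌋ = 2 → C.
Square: lon ⌊16.56201/2⌋ = 8; lat ⌊9.08145/1⌋ = 9.
Subsquare: lon ⌊0.56201/0.0833333⌋ = 6 → g; lat ⌊0.08145/0.0416667⌋ = 1 → b.
Extended square: lon ⌊0.06201/0.00833333⌋ = 7; lat ⌊0.03978/0.00416667⌋ = 9.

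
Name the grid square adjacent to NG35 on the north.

Latitude square 5; +1 → 6.
The longitude characters are unchanged.

NG36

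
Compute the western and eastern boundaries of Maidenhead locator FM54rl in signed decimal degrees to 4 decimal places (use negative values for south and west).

-68.5833, -68.5000

Field F=5, M=12: +5·20° lon, +12·10° lat → SW at lon -80°, lat 30°.
Square 5, 4: +5·2° lon, +4·1° lat → SW at lon -70°, lat 34°.
Subsquare r=17, l=11: +17·0.0833333° lon, +11·0.0416667° lat → SW at lon -68.5833°, lat 34.4583°.
Cell spans 0.0833333° lon × 0.0416667° lat.
west -68.5833, east -68.5000.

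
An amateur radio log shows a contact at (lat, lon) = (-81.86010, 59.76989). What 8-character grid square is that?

LA98vd23

Add 180° to longitude and 90° to latitude: 239.76989, 8.13990.
Field: lon ⌊239.76989/20⌋ = 11 → L; lat ⌊8.13990/10⌋ = 0 → A.
Square: lon ⌊19.76989/2⌋ = 9; lat ⌊8.13990/1⌋ = 8.
Subsquare: lon ⌊1.76989/0.0833333⌋ = 21 → v; lat ⌊0.13990/0.0416667⌋ = 3 → d.
Extended square: lon ⌊0.01989/0.00833333⌋ = 2; lat ⌊0.01490/0.00416667⌋ = 3.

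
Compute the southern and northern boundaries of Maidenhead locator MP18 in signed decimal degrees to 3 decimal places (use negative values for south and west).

Field M=12, P=15: +12·20° lon, +15·10° lat → SW at lon 60°, lat 60°.
Square 1, 8: +1·2° lon, +8·1° lat → SW at lon 62°, lat 68°.
Cell spans 2° lon × 1° lat.
south 68.000, north 69.000.

68.000, 69.000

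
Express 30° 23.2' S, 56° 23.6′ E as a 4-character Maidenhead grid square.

LF89

Shift to the Maidenhead origin (180°W, 90°S): lon 236.39, lat 59.61.
Field: lon ⌊236.39/20⌋ = 11 → L; lat ⌊59.61/10⌋ = 5 → F.
Square: lon ⌊16.39/2⌋ = 8; lat ⌊9.61/1⌋ = 9.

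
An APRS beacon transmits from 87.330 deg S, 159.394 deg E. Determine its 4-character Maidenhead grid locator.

QA92

Offset from 180°W / 90°S: lon 339.39°, lat 2.67°.
Field: 339.39/20 → 16 → Q, 2.67/10 → 0 → A; chars QA.
Square: 19.39/2 → 9, 2.67/1 → 2; chars 92.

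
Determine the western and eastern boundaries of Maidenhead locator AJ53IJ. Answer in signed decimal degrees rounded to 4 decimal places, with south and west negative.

-169.3333, -169.2500

Field A=0, J=9: +0·20° lon, +9·10° lat → SW at lon -180°, lat 0°.
Square 5, 3: +5·2° lon, +3·1° lat → SW at lon -170°, lat 3°.
Subsquare i=8, j=9: +8·0.0833333° lon, +9·0.0416667° lat → SW at lon -169.333°, lat 3.375°.
Cell spans 0.0833333° lon × 0.0416667° lat.
west -169.3333, east -169.2500.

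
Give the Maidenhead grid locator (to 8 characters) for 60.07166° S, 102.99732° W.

DC89mw02

Shift to the Maidenhead origin (180°W, 90°S): lon 77.00268, lat 29.92834.
Field: 77.00268/20 → 3 → D, 29.92834/10 → 2 → C; chars DC.
Square: 17.00268/2 → 8, 9.92834/1 → 9; chars 89.
Subsquare: 1.00268/0.0833333 → 12 → m, 0.92834/0.0416667 → 22 → w; chars mw.
Extended square: 0.00268/0.00833333 → 0, 0.01167/0.00416667 → 2; chars 02.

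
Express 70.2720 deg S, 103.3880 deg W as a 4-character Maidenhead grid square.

DB89

Shift to the Maidenhead origin (180°W, 90°S): lon 76.61, lat 19.73.
Field: 76.61/20 → 3 → D, 19.73/10 → 1 → B; chars DB.
Square: 16.61/2 → 8, 9.73/1 → 9; chars 89.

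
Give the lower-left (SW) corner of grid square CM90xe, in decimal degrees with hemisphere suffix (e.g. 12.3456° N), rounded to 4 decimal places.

30.1667° N, 120.0833° W

Field C=2, M=12: +2·20° lon, +12·10° lat → SW at lon -140°, lat 30°.
Square 9, 0: +9·2° lon, +0·1° lat → SW at lon -122°, lat 30°.
Subsquare x=23, e=4: +23·0.0833333° lon, +4·0.0416667° lat → SW at lon -120.083°, lat 30.1667°.
latitude 30.1667° N, longitude 120.0833° W.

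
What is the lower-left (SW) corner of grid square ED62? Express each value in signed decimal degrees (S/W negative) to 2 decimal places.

-58.00, -88.00

Field E=4, D=3: +4·20° lon, +3·10° lat → SW at lon -100°, lat -60°.
Square 6, 2: +6·2° lon, +2·1° lat → SW at lon -88°, lat -58°.
latitude -58.00, longitude -88.00.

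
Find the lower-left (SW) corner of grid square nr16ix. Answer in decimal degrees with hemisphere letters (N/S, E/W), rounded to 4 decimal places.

86.9583° N, 82.6667° E

Field N=13, R=17: +13·20° lon, +17·10° lat → SW at lon 80°, lat 80°.
Square 1, 6: +1·2° lon, +6·1° lat → SW at lon 82°, lat 86°.
Subsquare i=8, x=23: +8·0.0833333° lon, +23·0.0416667° lat → SW at lon 82.6667°, lat 86.9583°.
latitude 86.9583° N, longitude 82.6667° E.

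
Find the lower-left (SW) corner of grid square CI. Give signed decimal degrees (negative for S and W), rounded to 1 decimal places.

Field C=2, I=8: +2·20° lon, +8·10° lat → SW at lon -140°, lat -10°.
latitude -10.0, longitude -140.0.

-10.0, -140.0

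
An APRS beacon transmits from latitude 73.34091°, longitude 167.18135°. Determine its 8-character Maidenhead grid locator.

RQ33oi11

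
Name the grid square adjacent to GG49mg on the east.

Longitude subsquare m = 12; +1 → 13 = n.
The latitude characters are unchanged.

GG49ng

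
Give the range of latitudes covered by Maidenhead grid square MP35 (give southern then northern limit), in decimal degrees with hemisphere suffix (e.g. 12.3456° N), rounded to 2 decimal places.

65.00° N, 66.00° N

Field M=12, P=15: +12·20° lon, +15·10° lat → SW at lon 60°, lat 60°.
Square 3, 5: +3·2° lon, +5·1° lat → SW at lon 66°, lat 65°.
Cell spans 2° lon × 1° lat.
south 65.00° N, north 66.00° N.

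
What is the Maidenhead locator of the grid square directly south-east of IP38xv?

IP48au

Longitude subsquare x = 23; +1 → 24, wraps to 0 = a, carry into square.
Longitude square 3; +1 → 4.
Latitude subsquare v = 21; −1 → 20 = u.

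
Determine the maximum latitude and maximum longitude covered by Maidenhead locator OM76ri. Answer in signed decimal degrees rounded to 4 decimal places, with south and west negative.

36.3750, 115.5000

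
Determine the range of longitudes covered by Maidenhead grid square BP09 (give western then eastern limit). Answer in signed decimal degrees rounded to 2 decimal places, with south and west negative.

-160.00, -158.00

Field B=1, P=15: +1·20° lon, +15·10° lat → SW at lon -160°, lat 60°.
Square 0, 9: +0·2° lon, +9·1° lat → SW at lon -160°, lat 69°.
Cell spans 2° lon × 1° lat.
west -160.00, east -158.00.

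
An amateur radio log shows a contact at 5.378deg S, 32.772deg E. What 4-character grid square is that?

KI64

Add 180° to longitude and 90° to latitude: 212.77, 84.62.
Field: 212.77/20 → 10 → K, 84.62/10 → 8 → I; chars KI.
Square: 12.77/2 → 6, 4.62/1 → 4; chars 64.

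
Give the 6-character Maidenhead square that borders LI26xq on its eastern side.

LI36aq

Longitude subsquare x = 23; +1 → 24, wraps to 0 = a, carry into square.
Longitude square 2; +1 → 3.
The latitude characters are unchanged.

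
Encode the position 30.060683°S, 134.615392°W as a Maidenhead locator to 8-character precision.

Offset from 180°W / 90°S: lon 45.38461°, lat 59.93932°.
Field: 45.38461/20 → 2 → C, 59.93932/10 → 5 → F; chars CF.
Square: 5.38461/2 → 2, 9.93932/1 → 9; chars 29.
Subsquare: 1.38461/0.0833333 → 16 → q, 0.93932/0.0416667 → 22 → w; chars qw.
Extended square: 0.05127/0.00833333 → 6, 0.02265/0.00416667 → 5; chars 65.

CF29qw65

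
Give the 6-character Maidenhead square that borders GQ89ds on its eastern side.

GQ89es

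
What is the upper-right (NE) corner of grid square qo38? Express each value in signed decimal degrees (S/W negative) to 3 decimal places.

59.000, 148.000

Field Q=16, O=14: +16·20° lon, +14·10° lat → SW at lon 140°, lat 50°.
Square 3, 8: +3·2° lon, +8·1° lat → SW at lon 146°, lat 58°.
Cell spans 2° lon × 1° lat. NE corner is SW corner plus one full cell.
latitude 59.000, longitude 148.000.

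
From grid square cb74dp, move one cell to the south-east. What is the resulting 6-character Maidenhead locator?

CB74eo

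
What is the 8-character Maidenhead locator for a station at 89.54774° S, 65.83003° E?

Shift to the Maidenhead origin (180°W, 90°S): lon 245.83003, lat 0.45226.
Field: 245.83003/20 → 12 → M, 0.45226/10 → 0 → A; chars MA.
Square: 5.83003/2 → 2, 0.45226/1 → 0; chars 20.
Subsquare: 1.83003/0.0833333 → 21 → v, 0.45226/0.0416667 → 10 → k; chars vk.
Extended square: 0.08003/0.00833333 → 9, 0.03559/0.00416667 → 8; chars 98.

MA20vk98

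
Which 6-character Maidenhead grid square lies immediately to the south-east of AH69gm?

AH69hl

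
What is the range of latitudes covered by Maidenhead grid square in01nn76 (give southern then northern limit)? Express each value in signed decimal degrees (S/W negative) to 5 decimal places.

41.56667, 41.57083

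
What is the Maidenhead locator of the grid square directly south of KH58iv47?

KH58iv46

Latitude extended square 7; −1 → 6.
The longitude characters are unchanged.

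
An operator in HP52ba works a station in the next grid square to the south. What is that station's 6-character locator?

HP51bx

Latitude subsquare a = 0; −1 → -1, wraps to 23 = x, carry into square.
Latitude square 2; −1 → 1.
The longitude characters are unchanged.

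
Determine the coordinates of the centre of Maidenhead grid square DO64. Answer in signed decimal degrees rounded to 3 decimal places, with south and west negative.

54.500, -107.000

Field D=3, O=14: +3·20° lon, +14·10° lat → SW at lon -120°, lat 50°.
Square 6, 4: +6·2° lon, +4·1° lat → SW at lon -108°, lat 54°.
Cell spans 2° lon × 1° lat. Centre is SW corner plus half of each.
latitude 54.500, longitude -107.000.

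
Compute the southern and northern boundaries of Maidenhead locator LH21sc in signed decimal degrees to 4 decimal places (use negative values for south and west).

-18.9167, -18.8750

Field L=11, H=7: +11·20° lon, +7·10° lat → SW at lon 40°, lat -20°.
Square 2, 1: +2·2° lon, +1·1° lat → SW at lon 44°, lat -19°.
Subsquare s=18, c=2: +18·0.0833333° lon, +2·0.0416667° lat → SW at lon 45.5°, lat -18.9167°.
Cell spans 0.0833333° lon × 0.0416667° lat.
south -18.9167, north -18.8750.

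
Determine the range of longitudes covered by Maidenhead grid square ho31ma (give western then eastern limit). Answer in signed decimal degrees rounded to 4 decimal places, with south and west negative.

-33.0000, -32.9167

Field H=7, O=14: +7·20° lon, +14·10° lat → SW at lon -40°, lat 50°.
Square 3, 1: +3·2° lon, +1·1° lat → SW at lon -34°, lat 51°.
Subsquare m=12, a=0: +12·0.0833333° lon, +0·0.0416667° lat → SW at lon -33°, lat 51°.
Cell spans 0.0833333° lon × 0.0416667° lat.
west -33.0000, east -32.9167.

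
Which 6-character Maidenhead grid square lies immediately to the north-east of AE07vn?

AE07wo

Longitude subsquare v = 21; +1 → 22 = w.
Latitude subsquare n = 13; +1 → 14 = o.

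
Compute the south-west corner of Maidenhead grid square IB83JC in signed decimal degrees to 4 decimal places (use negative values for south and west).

-76.9167, -3.2500

Field I=8, B=1: +8·20° lon, +1·10° lat → SW at lon -20°, lat -80°.
Square 8, 3: +8·2° lon, +3·1° lat → SW at lon -4°, lat -77°.
Subsquare j=9, c=2: +9·0.0833333° lon, +2·0.0416667° lat → SW at lon -3.25°, lat -76.9167°.
latitude -76.9167, longitude -3.2500.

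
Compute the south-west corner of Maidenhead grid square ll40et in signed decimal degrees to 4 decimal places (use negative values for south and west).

Field L=11, L=11: +11·20° lon, +11·10° lat → SW at lon 40°, lat 20°.
Square 4, 0: +4·2° lon, +0·1° lat → SW at lon 48°, lat 20°.
Subsquare e=4, t=19: +4·0.0833333° lon, +19·0.0416667° lat → SW at lon 48.3333°, lat 20.7917°.
latitude 20.7917, longitude 48.3333.

20.7917, 48.3333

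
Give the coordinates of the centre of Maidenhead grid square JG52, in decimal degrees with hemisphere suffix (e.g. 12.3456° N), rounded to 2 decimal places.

Field J=9, G=6: +9·20° lon, +6·10° lat → SW at lon 0°, lat -30°.
Square 5, 2: +5·2° lon, +2·1° lat → SW at lon 10°, lat -28°.
Cell spans 2° lon × 1° lat. Centre is SW corner plus half of each.
latitude 27.50° S, longitude 11.00° E.

27.50° S, 11.00° E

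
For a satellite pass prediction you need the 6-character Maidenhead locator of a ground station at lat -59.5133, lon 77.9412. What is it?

MD80xl

Add 180° to longitude and 90° to latitude: 257.9412, 30.4867.
Field: lon ⌊257.9412/20⌋ = 12 → M; lat ⌊30.4867/10⌋ = 3 → D.
Square: lon ⌊17.9412/2⌋ = 8; lat ⌊0.4867/1⌋ = 0.
Subsquare: lon ⌊1.9412/0.0833333⌋ = 23 → x; lat ⌊0.4867/0.0416667⌋ = 11 → l.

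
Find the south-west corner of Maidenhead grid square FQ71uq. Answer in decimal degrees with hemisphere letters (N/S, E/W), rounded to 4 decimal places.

Field F=5, Q=16: +5·20° lon, +16·10° lat → SW at lon -80°, lat 70°.
Square 7, 1: +7·2° lon, +1·1° lat → SW at lon -66°, lat 71°.
Subsquare u=20, q=16: +20·0.0833333° lon, +16·0.0416667° lat → SW at lon -64.3333°, lat 71.6667°.
latitude 71.6667° N, longitude 64.3333° W.

71.6667° N, 64.3333° W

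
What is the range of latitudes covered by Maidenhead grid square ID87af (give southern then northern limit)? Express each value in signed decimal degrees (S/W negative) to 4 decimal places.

-52.7917, -52.7500

Field I=8, D=3: +8·20° lon, +3·10° lat → SW at lon -20°, lat -60°.
Square 8, 7: +8·2° lon, +7·1° lat → SW at lon -4°, lat -53°.
Subsquare a=0, f=5: +0·0.0833333° lon, +5·0.0416667° lat → SW at lon -4°, lat -52.7917°.
Cell spans 0.0833333° lon × 0.0416667° lat.
south -52.7917, north -52.7500.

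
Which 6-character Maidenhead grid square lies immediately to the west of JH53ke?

JH53je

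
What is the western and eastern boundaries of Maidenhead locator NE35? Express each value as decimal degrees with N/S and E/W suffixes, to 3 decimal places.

86.000° E, 88.000° E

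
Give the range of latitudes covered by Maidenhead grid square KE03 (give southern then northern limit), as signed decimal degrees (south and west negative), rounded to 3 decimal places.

-47.000, -46.000

Field K=10, E=4: +10·20° lon, +4·10° lat → SW at lon 20°, lat -50°.
Square 0, 3: +0·2° lon, +3·1° lat → SW at lon 20°, lat -47°.
Cell spans 2° lon × 1° lat.
south -47.000, north -46.000.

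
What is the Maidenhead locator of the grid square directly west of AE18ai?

AE08xi

Longitude subsquare a = 0; −1 → -1, wraps to 23 = x, carry into square.
Longitude square 1; −1 → 0.
The latitude characters are unchanged.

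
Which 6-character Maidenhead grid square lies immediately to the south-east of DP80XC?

DP90ab

Longitude subsquare x = 23; +1 → 24, wraps to 0 = a, carry into square.
Longitude square 8; +1 → 9.
Latitude subsquare c = 2; −1 → 1 = b.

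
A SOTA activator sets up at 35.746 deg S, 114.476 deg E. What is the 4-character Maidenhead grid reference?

OF74

Offset from 180°W / 90°S: lon 294.48°, lat 54.25°.
Field: 294.48/20 → 14 → O, 54.25/10 → 5 → F; chars OF.
Square: 14.48/2 → 7, 4.25/1 → 4; chars 74.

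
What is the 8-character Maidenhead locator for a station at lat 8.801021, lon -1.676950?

IJ98dt82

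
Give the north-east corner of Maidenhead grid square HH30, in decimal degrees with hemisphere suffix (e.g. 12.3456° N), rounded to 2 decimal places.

Field H=7, H=7: +7·20° lon, +7·10° lat → SW at lon -40°, lat -20°.
Square 3, 0: +3·2° lon, +0·1° lat → SW at lon -34°, lat -20°.
Cell spans 2° lon × 1° lat. NE corner is SW corner plus one full cell.
latitude 19.00° S, longitude 32.00° W.

19.00° S, 32.00° W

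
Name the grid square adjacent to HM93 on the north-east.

Longitude square 9; +1 → 10, wraps to 0, carry into field.
Longitude field H = 7; +1 → 8 = I.
Latitude square 3; +1 → 4.

IM04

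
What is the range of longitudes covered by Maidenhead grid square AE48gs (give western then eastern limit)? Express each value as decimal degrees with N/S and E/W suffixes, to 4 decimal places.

171.5000° W, 171.4167° W

Field A=0, E=4: +0·20° lon, +4·10° lat → SW at lon -180°, lat -50°.
Square 4, 8: +4·2° lon, +8·1° lat → SW at lon -172°, lat -42°.
Subsquare g=6, s=18: +6·0.0833333° lon, +18·0.0416667° lat → SW at lon -171.5°, lat -41.25°.
Cell spans 0.0833333° lon × 0.0416667° lat.
west 171.5000° W, east 171.4167° W.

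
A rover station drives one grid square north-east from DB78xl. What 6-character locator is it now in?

Longitude subsquare x = 23; +1 → 24, wraps to 0 = a, carry into square.
Longitude square 7; +1 → 8.
Latitude subsquare l = 11; +1 → 12 = m.

DB88am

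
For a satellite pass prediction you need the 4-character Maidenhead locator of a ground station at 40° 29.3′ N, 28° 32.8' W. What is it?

HN50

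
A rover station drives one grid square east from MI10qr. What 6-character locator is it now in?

Longitude subsquare q = 16; +1 → 17 = r.
The latitude characters are unchanged.

MI10rr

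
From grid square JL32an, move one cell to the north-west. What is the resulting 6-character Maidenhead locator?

Longitude subsquare a = 0; −1 → -1, wraps to 23 = x, carry into square.
Longitude square 3; −1 → 2.
Latitude subsquare n = 13; +1 → 14 = o.

JL22xo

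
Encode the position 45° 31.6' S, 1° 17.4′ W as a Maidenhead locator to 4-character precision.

Offset from 180°W / 90°S: lon 178.71°, lat 44.47°.
Field (20°×10°, letters A–R): 178.71/20 → 8 → I, 44.47/10 → 4 → E; chars IE.
Square (2°×1°, digits 0–9): 18.71/2 → 9, 4.47/1 → 4; chars 94.

IE94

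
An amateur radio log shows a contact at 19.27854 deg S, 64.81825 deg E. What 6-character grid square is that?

Add 180° to longitude and 90° to latitude: 244.8183, 70.7215.
Field: lon ⌊244.8183/20⌋ = 12 → M; lat ⌊70.7215/10⌋ = 7 → H.
Square: lon ⌊4.8183/2⌋ = 2; lat ⌊0.7215/1⌋ = 0.
Subsquare: lon ⌊0.8183/0.0833333⌋ = 9 → j; lat ⌊0.7215/0.0416667⌋ = 17 → r.

MH20jr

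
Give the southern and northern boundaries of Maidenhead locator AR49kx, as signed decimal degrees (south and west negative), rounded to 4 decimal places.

89.9583, 90.0000

Field A=0, R=17: +0·20° lon, +17·10° lat → SW at lon -180°, lat 80°.
Square 4, 9: +4·2° lon, +9·1° lat → SW at lon -172°, lat 89°.
Subsquare k=10, x=23: +10·0.0833333° lon, +23·0.0416667° lat → SW at lon -171.167°, lat 89.9583°.
Cell spans 0.0833333° lon × 0.0416667° lat.
south 89.9583, north 90.0000.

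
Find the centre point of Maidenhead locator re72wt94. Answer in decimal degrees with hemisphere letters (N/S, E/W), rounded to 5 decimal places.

47.18958° S, 175.91250° E

Field R=17, E=4: +17·20° lon, +4·10° lat → SW at lon 160°, lat -50°.
Square 7, 2: +7·2° lon, +2·1° lat → SW at lon 174°, lat -48°.
Subsquare w=22, t=19: +22·0.0833333° lon, +19·0.0416667° lat → SW at lon 175.833°, lat -47.2083°.
Extended square 9, 4: +9·0.00833333° lon, +4·0.00416667° lat → SW at lon 175.908°, lat -47.1917°.
Cell spans 0.00833333° lon × 0.00416667° lat. Centre is SW corner plus half of each.
latitude 47.18958° S, longitude 175.91250° E.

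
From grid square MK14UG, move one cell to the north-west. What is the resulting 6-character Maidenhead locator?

Longitude subsquare u = 20; −1 → 19 = t.
Latitude subsquare g = 6; +1 → 7 = h.

MK14th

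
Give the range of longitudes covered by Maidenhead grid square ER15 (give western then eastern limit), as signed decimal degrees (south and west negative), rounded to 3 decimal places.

Field E=4, R=17: +4·20° lon, +17·10° lat → SW at lon -100°, lat 80°.
Square 1, 5: +1·2° lon, +5·1° lat → SW at lon -98°, lat 85°.
Cell spans 2° lon × 1° lat.
west -98.000, east -96.000.

-98.000, -96.000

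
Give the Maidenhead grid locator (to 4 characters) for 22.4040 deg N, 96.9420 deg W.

EL12

Offset from 180°W / 90°S: lon 83.06°, lat 112.40°.
Field (20°×10°, letters A–R): lon ⌊83.06/20⌋ = 4 → E; lat ⌊112.40/10⌋ = 11 → L.
Square (2°×1°, digits 0–9): lon ⌊3.06/2⌋ = 1; lat ⌊2.40/1⌋ = 2.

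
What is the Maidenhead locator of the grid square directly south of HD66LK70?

Latitude extended square 0; −1 → -1, wraps to 9, carry into subsquare.
Latitude subsquare k = 10; −1 → 9 = j.
The longitude characters are unchanged.

HD66lj79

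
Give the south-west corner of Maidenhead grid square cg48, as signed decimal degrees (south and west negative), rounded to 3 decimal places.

Field C=2, G=6: +2·20° lon, +6·10° lat → SW at lon -140°, lat -30°.
Square 4, 8: +4·2° lon, +8·1° lat → SW at lon -132°, lat -22°.
latitude -22.000, longitude -132.000.

-22.000, -132.000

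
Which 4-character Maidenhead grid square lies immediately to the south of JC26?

Latitude square 6; −1 → 5.
The longitude characters are unchanged.

JC25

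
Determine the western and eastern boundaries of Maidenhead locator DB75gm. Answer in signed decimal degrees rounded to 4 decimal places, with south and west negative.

Field D=3, B=1: +3·20° lon, +1·10° lat → SW at lon -120°, lat -80°.
Square 7, 5: +7·2° lon, +5·1° lat → SW at lon -106°, lat -75°.
Subsquare g=6, m=12: +6·0.0833333° lon, +12·0.0416667° lat → SW at lon -105.5°, lat -74.5°.
Cell spans 0.0833333° lon × 0.0416667° lat.
west -105.5000, east -105.4167.

-105.5000, -105.4167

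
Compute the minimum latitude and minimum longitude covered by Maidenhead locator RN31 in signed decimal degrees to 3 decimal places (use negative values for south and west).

Field R=17, N=13: +17·20° lon, +13·10° lat → SW at lon 160°, lat 40°.
Square 3, 1: +3·2° lon, +1·1° lat → SW at lon 166°, lat 41°.
latitude 41.000, longitude 166.000.

41.000, 166.000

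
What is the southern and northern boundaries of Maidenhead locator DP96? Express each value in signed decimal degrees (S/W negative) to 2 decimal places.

Field D=3, P=15: +3·20° lon, +15·10° lat → SW at lon -120°, lat 60°.
Square 9, 6: +9·2° lon, +6·1° lat → SW at lon -102°, lat 66°.
Cell spans 2° lon × 1° lat.
south 66.00, north 67.00.

66.00, 67.00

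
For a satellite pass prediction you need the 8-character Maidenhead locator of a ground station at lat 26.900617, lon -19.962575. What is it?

Offset from 180°W / 90°S: lon 160.03742°, lat 116.90062°.
Field (20°×10°, letters A–R): 160.03742/20 → 8 → I, 116.90062/10 → 11 → L; chars IL.
Square (2°×1°, digits 0–9): 0.03742/2 → 0, 6.90062/1 → 6; chars 06.
Subsquare (5′×2.5′, letters a–x): 0.03742/0.0833333 → 0 → a, 0.90062/0.0416667 → 21 → v; chars av.
Extended square (30″×15″, digits 0–9): 0.03742/0.00833333 → 4, 0.02562/0.00416667 → 6; chars 46.

IL06av46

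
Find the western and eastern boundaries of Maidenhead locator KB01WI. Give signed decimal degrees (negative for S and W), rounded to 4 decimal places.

Field K=10, B=1: +10·20° lon, +1·10° lat → SW at lon 20°, lat -80°.
Square 0, 1: +0·2° lon, +1·1° lat → SW at lon 20°, lat -79°.
Subsquare w=22, i=8: +22·0.0833333° lon, +8·0.0416667° lat → SW at lon 21.8333°, lat -78.6667°.
Cell spans 0.0833333° lon × 0.0416667° lat.
west 21.8333, east 21.9167.

21.8333, 21.9167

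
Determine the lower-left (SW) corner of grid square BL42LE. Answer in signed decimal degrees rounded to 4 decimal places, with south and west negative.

22.1667, -151.0833

Field B=1, L=11: +1·20° lon, +11·10° lat → SW at lon -160°, lat 20°.
Square 4, 2: +4·2° lon, +2·1° lat → SW at lon -152°, lat 22°.
Subsquare l=11, e=4: +11·0.0833333° lon, +4·0.0416667° lat → SW at lon -151.083°, lat 22.1667°.
latitude 22.1667, longitude -151.0833.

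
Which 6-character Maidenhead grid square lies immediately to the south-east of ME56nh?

Longitude subsquare n = 13; +1 → 14 = o.
Latitude subsquare h = 7; −1 → 6 = g.

ME56og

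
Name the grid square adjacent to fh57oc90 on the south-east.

Longitude extended square 9; +1 → 10, wraps to 0, carry into subsquare.
Longitude subsquare o = 14; +1 → 15 = p.
Latitude extended square 0; −1 → -1, wraps to 9, carry into subsquare.
Latitude subsquare c = 2; −1 → 1 = b.

FH57pb09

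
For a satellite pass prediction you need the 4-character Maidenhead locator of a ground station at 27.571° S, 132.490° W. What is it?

Offset from 180°W / 90°S: lon 47.51°, lat 62.43°.
Field: 47.51/20 → 2 → C, 62.43/10 → 6 → G; chars CG.
Square: 7.51/2 → 3, 2.43/1 → 2; chars 32.

CG32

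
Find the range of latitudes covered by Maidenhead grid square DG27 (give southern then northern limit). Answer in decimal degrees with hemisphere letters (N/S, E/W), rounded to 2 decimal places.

23.00° S, 22.00° S

Field D=3, G=6: +3·20° lon, +6·10° lat → SW at lon -120°, lat -30°.
Square 2, 7: +2·2° lon, +7·1° lat → SW at lon -116°, lat -23°.
Cell spans 2° lon × 1° lat.
south 23.00° S, north 22.00° S.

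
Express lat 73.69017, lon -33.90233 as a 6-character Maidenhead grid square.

HQ33bq

Add 180° to longitude and 90° to latitude: 146.0977, 163.6902.
Field: lon ⌊146.0977/20⌋ = 7 → H; lat ⌊163.6902/10⌋ = 16 → Q.
Square: lon ⌊6.0977/2⌋ = 3; lat ⌊3.6902/1⌋ = 3.
Subsquare: lon ⌊0.0977/0.0833333⌋ = 1 → b; lat ⌊0.6902/0.0416667⌋ = 16 → q.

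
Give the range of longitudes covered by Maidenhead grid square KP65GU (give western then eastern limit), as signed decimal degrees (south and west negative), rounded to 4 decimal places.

32.5000, 32.5833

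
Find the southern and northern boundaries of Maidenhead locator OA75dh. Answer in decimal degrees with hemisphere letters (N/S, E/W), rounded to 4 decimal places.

84.7083° S, 84.6667° S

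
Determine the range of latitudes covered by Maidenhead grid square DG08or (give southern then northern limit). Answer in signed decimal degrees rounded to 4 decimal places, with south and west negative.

Field D=3, G=6: +3·20° lon, +6·10° lat → SW at lon -120°, lat -30°.
Square 0, 8: +0·2° lon, +8·1° lat → SW at lon -120°, lat -22°.
Subsquare o=14, r=17: +14·0.0833333° lon, +17·0.0416667° lat → SW at lon -118.833°, lat -21.2917°.
Cell spans 0.0833333° lon × 0.0416667° lat.
south -21.2917, north -21.2500.

-21.2917, -21.2500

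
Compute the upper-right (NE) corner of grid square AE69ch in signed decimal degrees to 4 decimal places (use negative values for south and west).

Field A=0, E=4: +0·20° lon, +4·10° lat → SW at lon -180°, lat -50°.
Square 6, 9: +6·2° lon, +9·1° lat → SW at lon -168°, lat -41°.
Subsquare c=2, h=7: +2·0.0833333° lon, +7·0.0416667° lat → SW at lon -167.833°, lat -40.7083°.
Cell spans 0.0833333° lon × 0.0416667° lat. NE corner is SW corner plus one full cell.
latitude -40.6667, longitude -167.7500.

-40.6667, -167.7500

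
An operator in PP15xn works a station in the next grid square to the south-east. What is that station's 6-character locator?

Longitude subsquare x = 23; +1 → 24, wraps to 0 = a, carry into square.
Longitude square 1; +1 → 2.
Latitude subsquare n = 13; −1 → 12 = m.

PP25am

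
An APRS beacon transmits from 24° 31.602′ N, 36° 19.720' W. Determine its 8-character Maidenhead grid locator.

HL14um06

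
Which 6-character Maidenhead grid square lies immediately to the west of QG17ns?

QG17ms

Longitude subsquare n = 13; −1 → 12 = m.
The latitude characters are unchanged.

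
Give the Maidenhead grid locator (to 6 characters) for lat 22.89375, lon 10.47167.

JL52fv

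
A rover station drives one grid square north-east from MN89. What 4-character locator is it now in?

Longitude square 8; +1 → 9.
Latitude square 9; +1 → 10, wraps to 0, carry into field.
Latitude field N = 13; +1 → 14 = O.

MO90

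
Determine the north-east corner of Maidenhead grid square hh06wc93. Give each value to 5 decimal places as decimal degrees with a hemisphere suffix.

13.90000° S, 38.08333° W

Field H=7, H=7: +7·20° lon, +7·10° lat → SW at lon -40°, lat -20°.
Square 0, 6: +0·2° lon, +6·1° lat → SW at lon -40°, lat -14°.
Subsquare w=22, c=2: +22·0.0833333° lon, +2·0.0416667° lat → SW at lon -38.1667°, lat -13.9167°.
Extended square 9, 3: +9·0.00833333° lon, +3·0.00416667° lat → SW at lon -38.0917°, lat -13.9042°.
Cell spans 0.00833333° lon × 0.00416667° lat. NE corner is SW corner plus one full cell.
latitude 13.90000° S, longitude 38.08333° W.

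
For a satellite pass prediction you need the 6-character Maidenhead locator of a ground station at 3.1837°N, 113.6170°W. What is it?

Add 180° to longitude and 90° to latitude: 66.3830, 93.1837.
Field: 66.3830/20 → 3 → D, 93.1837/10 → 9 → J; chars DJ.
Square: 6.3830/2 → 3, 3.1837/1 → 3; chars 33.
Subsquare: 0.3830/0.0833333 → 4 → e, 0.1837/0.0416667 → 4 → e; chars ee.

DJ33ee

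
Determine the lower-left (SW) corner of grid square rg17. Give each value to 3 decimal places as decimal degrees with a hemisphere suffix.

Field R=17, G=6: +17·20° lon, +6·10° lat → SW at lon 160°, lat -30°.
Square 1, 7: +1·2° lon, +7·1° lat → SW at lon 162°, lat -23°.
latitude 23.000° S, longitude 162.000° E.

23.000° S, 162.000° E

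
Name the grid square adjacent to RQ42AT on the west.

RQ32xt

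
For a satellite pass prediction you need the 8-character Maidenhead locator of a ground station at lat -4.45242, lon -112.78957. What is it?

DI35on51

Add 180° to longitude and 90° to latitude: 67.21043, 85.54758.
Field: 67.21043/20 → 3 → D, 85.54758/10 → 8 → I; chars DI.
Square: 7.21043/2 → 3, 5.54758/1 → 5; chars 35.
Subsquare: 1.21043/0.0833333 → 14 → o, 0.54758/0.0416667 → 13 → n; chars on.
Extended square: 0.04376/0.00833333 → 5, 0.00591/0.00416667 → 1; chars 51.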